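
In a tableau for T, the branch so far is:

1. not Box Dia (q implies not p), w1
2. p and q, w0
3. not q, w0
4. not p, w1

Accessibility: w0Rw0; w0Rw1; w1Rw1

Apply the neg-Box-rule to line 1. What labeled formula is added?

a fresh world w2 with w1Rw2, and not Dia (q implies not p) at w2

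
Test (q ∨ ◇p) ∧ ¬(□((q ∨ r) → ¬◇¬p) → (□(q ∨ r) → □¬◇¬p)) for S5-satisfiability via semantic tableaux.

1. (q ∨ ◇p) ∧ ¬(□((q ∨ r) → ¬◇¬p) → (□(q ∨ r) → □¬◇¬p)), u
2. q ∨ ◇p, u
3. ¬(□((q ∨ r) → ¬◇¬p) → (□(q ∨ r) → □¬◇¬p)), u
4. □((q ∨ r) → ¬◇¬p), u
5. ¬(□(q ∨ r) → □¬◇¬p), u
6. □(q ∨ r), u
7. ¬□¬◇¬p, u
8. (q ∨ r) → ¬◇¬p, u
9. q ∨ r, u
10. ◇p, u
11. ¬◇¬p, u
12. p, u
13. r, u
14. ◇¬p, v
15. (q ∨ r) → ¬◇¬p, v
16. q ∨ r, v
17. p, v
18. ¬◇¬p, v
19. r, v
20. p, w
21. (q ∨ r) → ¬◇¬p, w
22. q ∨ r, w
23. ¬◇¬p, w
24. r, w
25. ¬p, x
26. (q ∨ r) → ¬◇¬p, x
27. q ∨ r, x
28. p, x
Accessibility: uRu, uRv, uRw, uRx, vRu, vRv, vRw, vRx, wRu, wRv, wRw, wRx, xRu, xRv, xRw, xRx
Branch closes: p and ¬p both at x.
(One branch shown.) All branches close.

Unsatisfiable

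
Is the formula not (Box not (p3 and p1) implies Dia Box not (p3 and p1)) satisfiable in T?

Unsatisfiable

1. not (Box not (p3 and p1) implies Dia Box not (p3 and p1)), 0
2. Box not (p3 and p1), 0
3. not Dia Box not (p3 and p1), 0
4. not (p3 and p1), 0
5. not Box not (p3 and p1), 0
6. not p1, 0
7. p3 and p1, 1
8. p3, 1
9. p1, 1
10. not (p3 and p1), 1
11. not Box not (p3 and p1), 1
12. not p1, 1
Accessibility: 0R0, 0R1, 1R1
Branch closes: p1 and not p1 both at 1.
Every branch closes; the branch above is one of them.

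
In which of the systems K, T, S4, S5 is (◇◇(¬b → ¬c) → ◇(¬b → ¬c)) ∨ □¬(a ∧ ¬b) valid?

T-tableau for the negation ¬((◇◇(¬b → ¬c) → ◇(¬b → ¬c)) ∨ □¬(a ∧ ¬b)):
1. ¬((◇◇(¬b → ¬c) → ◇(¬b → ¬c)) ∨ □¬(a ∧ ¬b)), 0
2. ¬(◇◇(¬b → ¬c) → ◇(¬b → ¬c)), 0   [¬∨-rule on 1]
3. ¬□¬(a ∧ ¬b), 0   [¬∨-rule on 1]
4. ◇◇(¬b → ¬c), 0   [¬→-rule on 2]
5. ¬◇(¬b → ¬c), 0   [¬→-rule on 2]
6. ¬(¬b → ¬c), 0   [¬◇-rule on 5 via 0R0]
7. ¬b, 0   [¬→-rule on 6]
8. c, 0   [¬→-rule on 6]
9. a ∧ ¬b, 1   [¬□-rule on 3: fresh world 1, 0R1]
10. a, 1   [∧-rule on 9]
11. ¬b, 1   [∧-rule on 9]
12. ¬(¬b → ¬c), 1   [¬◇-rule on 5 via 0R1]
13. c, 1   [¬→-rule on 12]
14. ◇(¬b → ¬c), 2   [◇-rule on 4: fresh world 2, 0R2]
15. ¬(¬b → ¬c), 2   [¬◇-rule on 5 via 0R2]
16. ¬b, 2   [¬→-rule on 15]
17. c, 2   [¬→-rule on 15]
18. ¬b → ¬c, 3   [◇-rule on 14: fresh world 3, 2R3]
19. ¬c, 3   [→-rule on 18 (branches; this branch)]
Accessibility: 0R0, 0R1, 0R2, 1R1, 2R2, 2R3, 3R3
Complete open branch: countermodel on a T-frame, so not valid in T, nor in K (the same frame is also a K-frame).
S4-tableau for the negation ¬((◇◇(¬b → ¬c) → ◇(¬b → ¬c)) ∨ □¬(a ∧ ¬b)):
1. ¬((◇◇(¬b → ¬c) → ◇(¬b → ¬c)) ∨ □¬(a ∧ ¬b)), 0
2. ¬(◇◇(¬b → ¬c) → ◇(¬b → ¬c)), 0   [¬∨-rule on 1]
3. ¬□¬(a ∧ ¬b), 0   [¬∨-rule on 1]
4. ◇◇(¬b → ¬c), 0   [¬→-rule on 2]
5. ¬◇(¬b → ¬c), 0   [¬→-rule on 2]
6. ¬(¬b → ¬c), 0   [¬◇-rule on 5 via 0R0]
7. ¬b, 0   [¬→-rule on 6]
8. c, 0   [¬→-rule on 6]
9. a ∧ ¬b, 1   [¬□-rule on 3: fresh world 1, 0R1]
10. a, 1   [∧-rule on 9]
11. ¬b, 1   [∧-rule on 9]
12. ¬(¬b → ¬c), 1   [¬◇-rule on 5 via 0R1]
13. c, 1   [¬→-rule on 12]
14. ◇(¬b → ¬c), 2   [◇-rule on 4: fresh world 2, 0R2]
15. ¬(¬b → ¬c), 2   [¬◇-rule on 5 via 0R2]
16. ¬b, 2   [¬→-rule on 15]
17. c, 2   [¬→-rule on 15]
18. ¬b → ¬c, 3   [◇-rule on 14: fresh world 3, 2R3]
19. ¬(¬b → ¬c), 3   [¬◇-rule on 5 via 0R3]
20. ¬b, 3   [¬→-rule on 19]
21. c, 3   [¬→-rule on 19]
22. ¬c, 3   [→-rule on 18 (branches; this branch)]
Accessibility: 0R0, 0R1, 0R2, 0R3, 1R1, 2R2, 2R3, 3R3
Branch closes: c and ¬c both at 3.
Every branch closes (one shown): valid in S4, hence also in S5 (every theorem of S4 is a theorem of S5).

S4, S5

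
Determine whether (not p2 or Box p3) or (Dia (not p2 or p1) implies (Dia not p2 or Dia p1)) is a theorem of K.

Tableau for the negation not ((not p2 or Box p3) or (Dia (not p2 or p1) implies (Dia not p2 or Dia p1))):
1. not ((not p2 or Box p3) or (Dia (not p2 or p1) implies (Dia not p2 or Dia p1))), w0
2. not (not p2 or Box p3), w0
3. not (Dia (not p2 or p1) implies (Dia not p2 or Dia p1)), w0
4. p2, w0
5. not Box p3, w0
6. Dia (not p2 or p1), w0
7. not (Dia not p2 or Dia p1), w0
8. not Dia not p2, w0
9. not Dia p1, w0
10. not p3, w1
11. p2, w1
12. not p1, w1
13. not p2 or p1, w2
14. p2, w2
15. not p1, w2
16. p1, w2
Accessibility: w0Rw1, w0Rw2
Branch closes: p1 and not p1 both at w2.
All branches of the negation close; one closing branch shown above.

Yes, valid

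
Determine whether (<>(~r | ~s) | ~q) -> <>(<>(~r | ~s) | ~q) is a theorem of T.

Valid

Tableau for the negation ~((<>(~r | ~s) | ~q) -> <>(<>(~r | ~s) | ~q)):
1. ~((<>(~r | ~s) | ~q) -> <>(<>(~r | ~s) | ~q)), u
2. <>(~r | ~s) | ~q, u   [~->-rule on 1]
3. ~<>(<>(~r | ~s) | ~q), u   [~->-rule on 1]
4. ~(<>(~r | ~s) | ~q), u   [~<>-rule on 3 via uRu]
5. ~<>(~r | ~s), u   [~|-rule on 4]
6. q, u   [~|-rule on 4]
7. ~(~r | ~s), u   [~<>-rule on 5 via uRu]
8. r, u   [~|-rule on 7]
9. s, u   [~|-rule on 7]
10. <>(~r | ~s), u   [|-rule on 2 (branches; this branch)]
11. ~r | ~s, v   [<>-rule on 10: fresh world v, uRv]
12. ~(<>(~r | ~s) | ~q), v   [~<>-rule on 3 via uRv]
13. ~<>(~r | ~s), v   [~|-rule on 12]
14. q, v   [~|-rule on 12]
15. ~(~r | ~s), v   [~<>-rule on 5 via uRv]
16. r, v   [~|-rule on 15]
17. s, v   [~|-rule on 15]
18. ~s, v   [|-rule on 11 (branches; this branch)]
Accessibility: uRu, uRv, vRv
Branch closes: s and ~s both at v.
All branches of the negation close; one closing branch shown above.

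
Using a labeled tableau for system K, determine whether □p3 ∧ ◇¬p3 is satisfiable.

Unsatisfiable (every branch closes)

1. □p3 ∧ ◇¬p3, w0
2. □p3, w0
3. ◇¬p3, w0
4. ¬p3, w1
5. p3, w1
Accessibility: w0Rw1
Branch closes: p3 and ¬p3 both at w1.
All branches of the tableau close; one closing branch shown above.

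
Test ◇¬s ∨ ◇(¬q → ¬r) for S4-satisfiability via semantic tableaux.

Yes, satisfiable

1. ◇¬s ∨ ◇(¬q → ¬r), w0
2. ◇(¬q → ¬r), w0
3. ¬q → ¬r, w1
4. ¬r, w1
Accessibility: w0Rw0, w0Rw1, w1Rw1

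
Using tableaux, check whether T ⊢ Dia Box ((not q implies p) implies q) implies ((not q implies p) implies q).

No, not valid

Tableau for the negation not (Dia Box ((not q implies p) implies q) implies ((not q implies p) implies q)):
1. not (Dia Box ((not q implies p) implies q) implies ((not q implies p) implies q)), w0
2. Dia Box ((not q implies p) implies q), w0   [neg-implies-rule on 1]
3. not ((not q implies p) implies q), w0   [neg-implies-rule on 1]
4. not q implies p, w0   [neg-implies-rule on 3]
5. not q, w0   [neg-implies-rule on 3]
6. p, w0   [implies-rule on 4 (branches; this branch)]
7. Box ((not q implies p) implies q), w1   [Dia-rule on 2: fresh world w1, w0Rw1]
8. (not q implies p) implies q, w1   [Box-rule on 7 via w1Rw1]
9. q, w1   [implies-rule on 8 (branches; this branch)]
Accessibility: w0Rw0, w0Rw1, w1Rw1
The negation has an open branch (countermodel exists).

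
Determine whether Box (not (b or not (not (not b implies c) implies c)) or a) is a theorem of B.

Not valid

Tableau for the negation not Box (not (b or not (not (not b implies c) implies c)) or a):
1. not Box (not (b or not (not (not b implies c) implies c)) or a), w0
2. not (not (b or not (not (not b implies c) implies c)) or a), w1   [neg-Box-rule on 1: fresh world w1, w0Rw1]
3. b or not (not (not b implies c) implies c), w1   [neg-or-rule on 2]
4. not a, w1   [neg-or-rule on 2]
5. not (not (not b implies c) implies c), w1   [or-rule on 3 (branches; this branch)]
6. not (not b implies c), w1   [neg-implies-rule on 5]
7. not c, w1   [neg-implies-rule on 5]
8. not b, w1   [neg-implies-rule on 6]
Accessibility: w0Rw0, w0Rw1, w1Rw0, w1Rw1
The negation has an open branch (countermodel exists).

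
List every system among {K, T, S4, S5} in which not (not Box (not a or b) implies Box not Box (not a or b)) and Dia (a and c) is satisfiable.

K, T, S4

S4-tableau for the formula:
1. not (not Box (not a or b) implies Box not Box (not a or b)) and Dia (a and c), w0
2. not (not Box (not a or b) implies Box not Box (not a or b)), w0   [and-rule on 1]
3. Dia (a and c), w0   [and-rule on 1]
4. not Box (not a or b), w0   [neg-implies-rule on 2]
5. not Box not Box (not a or b), w0   [neg-implies-rule on 2]
6. a and c, w1   [Dia-rule on 3: fresh world w1, w0Rw1]
7. a, w1   [and-rule on 6]
8. c, w1   [and-rule on 6]
9. not (not a or b), w2   [neg-Box-rule on 4: fresh world w2, w0Rw2]
10. a, w2   [neg-or-rule on 9]
11. not b, w2   [neg-or-rule on 9]
12. Box (not a or b), w3   [neg-Box-rule on 5: fresh world w3, w0Rw3]
13. not a or b, w3   [Box-rule on 12 via w3Rw3]
14. b, w3   [or-rule on 13 (branches; this branch)]
Accessibility: w0Rw0, w0Rw1, w0Rw2, w0Rw3, w1Rw1, w2Rw2, w3Rw3
Complete open branch: satisfiable in S4, hence also in K, T (this S4-model is also a K-model and a T-model).
S5-tableau for the formula:
1. not (not Box (not a or b) implies Box not Box (not a or b)) and Dia (a and c), w0
2. not (not Box (not a or b) implies Box not Box (not a or b)), w0   [and-rule on 1]
3. Dia (a and c), w0   [and-rule on 1]
4. not Box (not a or b), w0   [neg-implies-rule on 2]
5. not Box not Box (not a or b), w0   [neg-implies-rule on 2]
6. a and c, w1   [Dia-rule on 3: fresh world w1, w0Rw1]
7. a, w1   [and-rule on 6]
8. c, w1   [and-rule on 6]
9. not (not a or b), w2   [neg-Box-rule on 4: fresh world w2, w0Rw2]
10. a, w2   [neg-or-rule on 9]
11. not b, w2   [neg-or-rule on 9]
12. Box (not a or b), w3   [neg-Box-rule on 5: fresh world w3, w0Rw3]
13. not a or b, w0   [Box-rule on 12 via w3Rw0]
14. not a or b, w1   [Box-rule on 12 via w3Rw1]
15. not a or b, w2   [Box-rule on 12 via w3Rw2]
16. not a or b, w3   [Box-rule on 12 via w3Rw3]
17. b, w0   [or-rule on 13 (branches; this branch)]
18. b, w1   [or-rule on 14 (branches; this branch)]
19. b, w2   [or-rule on 15 (branches; this branch)]
Accessibility: w0Rw0, w0Rw1, w0Rw2, w0Rw3, w1Rw0, w1Rw1, w1Rw2, w1Rw3, w2Rw0, w2Rw1, w2Rw2, w2Rw3, w3Rw0, w3Rw1, w3Rw2, w3Rw3
Branch closes: b and not b both at w2.
Every branch closes (one shown): unsatisfiable in S5.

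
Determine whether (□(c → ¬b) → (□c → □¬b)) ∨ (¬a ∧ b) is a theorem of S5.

Valid in S5

Tableau for the negation ¬((□(c → ¬b) → (□c → □¬b)) ∨ (¬a ∧ b)):
1. ¬((□(c → ¬b) → (□c → □¬b)) ∨ (¬a ∧ b)), u
2. ¬(□(c → ¬b) → (□c → □¬b)), u
3. ¬(¬a ∧ b), u
4. □(c → ¬b), u
5. ¬(□c → □¬b), u
6. □c, u
7. ¬□¬b, u
8. c → ¬b, u
9. c, u
10. ¬b, u
11. b, v
12. c → ¬b, v
13. c, v
14. ¬b, v
Accessibility: uRu, uRv, vRu, vRv
Branch closes: b and ¬b both at v.
Every branch of the negation's tableau closes; the branch above is one of them.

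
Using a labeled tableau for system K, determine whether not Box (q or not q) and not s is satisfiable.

Unsatisfiable (every branch closes)

1. not Box (q or not q) and not s, u
2. not Box (q or not q), u
3. not s, u
4. not (q or not q), v
5. not q, v
6. q, v
Accessibility: uRv
Branch closes: q and not q both at v.
All branches of the tableau close; one closing branch shown above.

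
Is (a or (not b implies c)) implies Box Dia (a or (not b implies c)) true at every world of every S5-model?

Valid

Tableau for the negation not ((a or (not b implies c)) implies Box Dia (a or (not b implies c))):
1. not ((a or (not b implies c)) implies Box Dia (a or (not b implies c))), 0
2. a or (not b implies c), 0   [neg-implies-rule on 1]
3. not Box Dia (a or (not b implies c)), 0   [neg-implies-rule on 1]
4. not b implies c, 0   [or-rule on 2 (branches; this branch)]
5. c, 0   [implies-rule on 4 (branches; this branch)]
6. not Dia (a or (not b implies c)), 1   [neg-Box-rule on 3: fresh world 1, 0R1]
7. not (a or (not b implies c)), 0   [neg-Dia-rule on 6 via 1R0]
8. not a, 0   [neg-or-rule on 7]
9. not (not b implies c), 0   [neg-or-rule on 7]
10. not b, 0   [neg-implies-rule on 9]
11. not c, 0   [neg-implies-rule on 9]
Accessibility: 0R0, 0R1, 1R0, 1R1
Branch closes: c and not c both at 0.
Every branch of the negation's tableau closes; the branch above is one of them.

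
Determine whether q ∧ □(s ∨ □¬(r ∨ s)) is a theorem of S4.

Tableau for the negation ¬(q ∧ □(s ∨ □¬(r ∨ s))):
1. ¬(q ∧ □(s ∨ □¬(r ∨ s))), w0
2. ¬□(s ∨ □¬(r ∨ s)), w0   [¬∧-rule on 1 (branches; this branch)]
3. ¬(s ∨ □¬(r ∨ s)), w1   [¬□-rule on 2: fresh world w1, w0Rw1]
4. ¬s, w1   [¬∨-rule on 3]
5. ¬□¬(r ∨ s), w1   [¬∨-rule on 3]
6. r ∨ s, w2   [¬□-rule on 5: fresh world w2, w1Rw2]
7. s, w2   [∨-rule on 6 (branches; this branch)]
Accessibility: w0Rw0, w0Rw1, w0Rw2, w1Rw1, w1Rw2, w2Rw2
The negation has an open branch (countermodel exists).

No, not valid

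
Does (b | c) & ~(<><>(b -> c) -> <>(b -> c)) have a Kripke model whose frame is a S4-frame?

1. (b | c) & ~(<><>(b -> c) -> <>(b -> c)), w0
2. b | c, w0
3. ~(<><>(b -> c) -> <>(b -> c)), w0
4. <><>(b -> c), w0
5. ~<>(b -> c), w0
6. ~(b -> c), w0
7. b, w0
8. ~c, w0
9. <>(b -> c), w1
10. ~(b -> c), w1
11. b, w1
12. ~c, w1
13. b -> c, w2
14. ~(b -> c), w2
15. b, w2
16. ~c, w2
17. c, w2
Accessibility: w0Rw0, w0Rw1, w0Rw2, w1Rw1, w1Rw2, w2Rw2
Branch closes: c and ~c both at w2.
Every branch closes; the branch above is one of them.

No, unsatisfiable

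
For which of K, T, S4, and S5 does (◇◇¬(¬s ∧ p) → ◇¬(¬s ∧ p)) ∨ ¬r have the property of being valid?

S4, S5

S4-tableau for the negation ¬((◇◇¬(¬s ∧ p) → ◇¬(¬s ∧ p)) ∨ ¬r):
1. ¬((◇◇¬(¬s ∧ p) → ◇¬(¬s ∧ p)) ∨ ¬r), 0
2. ¬(◇◇¬(¬s ∧ p) → ◇¬(¬s ∧ p)), 0
3. r, 0
4. ◇◇¬(¬s ∧ p), 0
5. ¬◇¬(¬s ∧ p), 0
6. ¬s ∧ p, 0
7. ¬s, 0
8. p, 0
9. ◇¬(¬s ∧ p), 1
10. ¬s ∧ p, 1
11. ¬s, 1
12. p, 1
13. ¬(¬s ∧ p), 2
14. ¬s ∧ p, 2
15. ¬s, 2
16. p, 2
17. ¬p, 2
Accessibility: 0R0, 0R1, 0R2, 1R1, 1R2, 2R2
Branch closes: p and ¬p both at 2.
Every branch closes (one shown): valid in S4, hence also in S5 (every theorem of S4 is a theorem of S5).
T-tableau for the negation ¬((◇◇¬(¬s ∧ p) → ◇¬(¬s ∧ p)) ∨ ¬r):
1. ¬((◇◇¬(¬s ∧ p) → ◇¬(¬s ∧ p)) ∨ ¬r), 0
2. ¬(◇◇¬(¬s ∧ p) → ◇¬(¬s ∧ p)), 0
3. r, 0
4. ◇◇¬(¬s ∧ p), 0
5. ¬◇¬(¬s ∧ p), 0
6. ¬s ∧ p, 0
7. ¬s, 0
8. p, 0
9. ◇¬(¬s ∧ p), 1
10. ¬s ∧ p, 1
11. ¬s, 1
12. p, 1
13. ¬(¬s ∧ p), 2
14. ¬p, 2
Accessibility: 0R0, 0R1, 1R1, 1R2, 2R2
Complete open branch: countermodel on a T-frame, so not valid in T, nor in K (the same frame is also a K-frame).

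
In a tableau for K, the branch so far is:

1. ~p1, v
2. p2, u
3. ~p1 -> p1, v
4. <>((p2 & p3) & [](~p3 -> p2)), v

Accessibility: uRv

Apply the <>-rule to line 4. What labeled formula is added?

a fresh world w with vRw, and (p2 & p3) & [](~p3 -> p2) at w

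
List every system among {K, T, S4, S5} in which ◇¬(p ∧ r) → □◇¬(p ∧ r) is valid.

S5

S4-tableau for the negation ¬(◇¬(p ∧ r) → □◇¬(p ∧ r)):
1. ¬(◇¬(p ∧ r) → □◇¬(p ∧ r)), 0
2. ◇¬(p ∧ r), 0   [¬→-rule on 1]
3. ¬□◇¬(p ∧ r), 0   [¬→-rule on 1]
4. ¬(p ∧ r), 1   [◇-rule on 2: fresh world 1, 0R1]
5. ¬r, 1   [¬∧-rule on 4 (branches; this branch)]
6. ¬◇¬(p ∧ r), 2   [¬□-rule on 3: fresh world 2, 0R2]
7. p ∧ r, 2   [¬◇-rule on 6 via 2R2]
8. p, 2   [∧-rule on 7]
9. r, 2   [∧-rule on 7]
Accessibility: 0R0, 0R1, 0R2, 1R1, 2R2
Complete open branch: countermodel on an S4-frame, so not valid in S4, nor in K, T (the same frame is also a K-frame and a T-frame).
S5-tableau for the negation ¬(◇¬(p ∧ r) → □◇¬(p ∧ r)):
1. ¬(◇¬(p ∧ r) → □◇¬(p ∧ r)), 0
2. ◇¬(p ∧ r), 0   [¬→-rule on 1]
3. ¬□◇¬(p ∧ r), 0   [¬→-rule on 1]
4. ¬(p ∧ r), 1   [◇-rule on 2: fresh world 1, 0R1]
5. ¬r, 1   [¬∧-rule on 4 (branches; this branch)]
6. ¬◇¬(p ∧ r), 2   [¬□-rule on 3: fresh world 2, 0R2]
7. p ∧ r, 0   [¬◇-rule on 6 via 2R0]
8. p, 0   [∧-rule on 7]
9. r, 0   [∧-rule on 7]
10. p ∧ r, 1   [¬◇-rule on 6 via 2R1]
11. p, 1   [∧-rule on 10]
12. r, 1   [∧-rule on 10]
Accessibility: 0R0, 0R1, 0R2, 1R0, 1R1, 1R2, 2R0, 2R1, 2R2
Branch closes: r and ¬r both at 1.
Every branch closes (one shown): valid in S5.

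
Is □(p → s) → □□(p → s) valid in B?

Tableau for the negation ¬(□(p → s) → □□(p → s)):
1. ¬(□(p → s) → □□(p → s)), u
2. □(p → s), u
3. ¬□□(p → s), u
4. p → s, u
5. s, u
6. ¬□(p → s), v
7. p → s, v
8. s, v
9. ¬(p → s), w
10. p, w
11. ¬s, w
Accessibility: uRu, uRv, vRu, vRv, vRw, wRv, wRw
The negation has an open branch (countermodel exists).

No, not valid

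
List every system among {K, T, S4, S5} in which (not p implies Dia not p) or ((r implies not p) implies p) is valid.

T-tableau for the negation not ((not p implies Dia not p) or ((r implies not p) implies p)):
1. not ((not p implies Dia not p) or ((r implies not p) implies p)), 0
2. not (not p implies Dia not p), 0
3. not ((r implies not p) implies p), 0
4. not p, 0
5. not Dia not p, 0
6. r implies not p, 0
7. p, 0
Accessibility: 0R0
Branch closes: p and not p both at 0.
Every branch closes (one shown): valid in T, hence also in S4, S5 (every theorem of T is a theorem of S4 and S5).
K-tableau for the negation not ((not p implies Dia not p) or ((r implies not p) implies p)):
1. not ((not p implies Dia not p) or ((r implies not p) implies p)), 0
2. not (not p implies Dia not p), 0
3. not ((r implies not p) implies p), 0
4. not p, 0
5. not Dia not p, 0
6. r implies not p, 0
Complete open branch: countermodel on a K-frame, so not valid in K.

T, S4, S5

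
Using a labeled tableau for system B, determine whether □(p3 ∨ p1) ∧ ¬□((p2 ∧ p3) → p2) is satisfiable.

Unsatisfiable (every branch closes)

1. □(p3 ∨ p1) ∧ ¬□((p2 ∧ p3) → p2), w0
2. □(p3 ∨ p1), w0
3. ¬□((p2 ∧ p3) → p2), w0
4. p3 ∨ p1, w0
5. p1, w0
6. ¬((p2 ∧ p3) → p2), w1
7. p2 ∧ p3, w1
8. ¬p2, w1
9. p2, w1
10. p3, w1
Accessibility: w0Rw0, w0Rw1, w1Rw0, w1Rw1
Branch closes: p2 and ¬p2 both at w1.
Every branch closes; the branch above is one of them.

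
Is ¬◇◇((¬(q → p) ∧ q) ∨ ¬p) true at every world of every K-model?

Tableau for the negation ◇◇((¬(q → p) ∧ q) ∨ ¬p):
1. ◇◇((¬(q → p) ∧ q) ∨ ¬p), w0
2. ◇((¬(q → p) ∧ q) ∨ ¬p), w1
3. (¬(q → p) ∧ q) ∨ ¬p, w2
4. ¬p, w2
Accessibility: w0Rw1, w1Rw2
The negation has an open branch (countermodel exists).

Not valid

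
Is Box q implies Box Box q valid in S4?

Valid

Tableau for the negation not (Box q implies Box Box q):
1. not (Box q implies Box Box q), u
2. Box q, u   [neg-implies-rule on 1]
3. not Box Box q, u   [neg-implies-rule on 1]
4. q, u   [Box-rule on 2 via uRu]
5. not Box q, v   [neg-Box-rule on 3: fresh world v, uRv]
6. q, v   [Box-rule on 2 via uRv]
7. not q, w   [neg-Box-rule on 5: fresh world w, vRw]
8. q, w   [Box-rule on 2 via uRw]
Accessibility: uRu, uRv, uRw, vRv, vRw, wRw
Branch closes: q and not q both at w.
All branches of the negation close; one closing branch shown above.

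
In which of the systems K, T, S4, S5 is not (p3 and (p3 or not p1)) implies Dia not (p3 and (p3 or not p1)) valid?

T-tableau for the negation not (not (p3 and (p3 or not p1)) implies Dia not (p3 and (p3 or not p1))):
1. not (not (p3 and (p3 or not p1)) implies Dia not (p3 and (p3 or not p1))), u
2. not (p3 and (p3 or not p1)), u
3. not Dia not (p3 and (p3 or not p1)), u
4. p3 and (p3 or not p1), u
5. p3, u
6. p3 or not p1, u
7. not (p3 or not p1), u
8. not p3, u
9. p1, u
Accessibility: uRu
Branch closes: p3 and not p3 both at u.
Every branch closes (one shown): valid in T, hence also in S4, S5 (every theorem of T is a theorem of S4 and S5).
K-tableau for the negation not (not (p3 and (p3 or not p1)) implies Dia not (p3 and (p3 or not p1))):
1. not (not (p3 and (p3 or not p1)) implies Dia not (p3 and (p3 or not p1))), u
2. not (p3 and (p3 or not p1)), u
3. not Dia not (p3 and (p3 or not p1)), u
4. not (p3 or not p1), u
5. not p3, u
6. p1, u
Complete open branch: countermodel on a K-frame, so not valid in K.

T, S4, S5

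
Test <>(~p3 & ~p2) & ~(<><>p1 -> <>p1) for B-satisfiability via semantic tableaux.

1. <>(~p3 & ~p2) & ~(<><>p1 -> <>p1), w0
2. <>(~p3 & ~p2), w0
3. ~(<><>p1 -> <>p1), w0
4. <><>p1, w0
5. ~<>p1, w0
6. ~p1, w0
7. ~p3 & ~p2, w1
8. ~p3, w1
9. ~p2, w1
10. ~p1, w1
11. <>p1, w2
12. ~p1, w2
13. p1, w3
Accessibility: w0Rw0, w0Rw1, w0Rw2, w1Rw0, w1Rw1, w2Rw0, w2Rw2, w2Rw3, w3Rw2, w3Rw3

Satisfiable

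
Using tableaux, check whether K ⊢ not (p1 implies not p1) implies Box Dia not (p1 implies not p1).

Tableau for the negation not (not (p1 implies not p1) implies Box Dia not (p1 implies not p1)):
1. not (not (p1 implies not p1) implies Box Dia not (p1 implies not p1)), u
2. not (p1 implies not p1), u
3. not Box Dia not (p1 implies not p1), u
4. p1, u
5. not Dia not (p1 implies not p1), v
Accessibility: uRv
The negation has an open branch (countermodel exists).

No, not valid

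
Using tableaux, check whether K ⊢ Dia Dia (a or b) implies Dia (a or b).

No, not valid

Tableau for the negation not (Dia Dia (a or b) implies Dia (a or b)):
1. not (Dia Dia (a or b) implies Dia (a or b)), 0
2. Dia Dia (a or b), 0
3. not Dia (a or b), 0
4. Dia (a or b), 1
5. not (a or b), 1
6. not a, 1
7. not b, 1
8. a or b, 2
9. b, 2
Accessibility: 0R1, 1R2
The negation has an open branch (countermodel exists).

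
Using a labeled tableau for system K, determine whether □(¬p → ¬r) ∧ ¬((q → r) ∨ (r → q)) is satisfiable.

1. □(¬p → ¬r) ∧ ¬((q → r) ∨ (r → q)), w0
2. □(¬p → ¬r), w0
3. ¬((q → r) ∨ (r → q)), w0
4. ¬(q → r), w0
5. ¬(r → q), w0
6. q, w0
7. ¬r, w0
8. r, w0
9. ¬q, w0
Branch closes: r and ¬r both at w0.
Every branch closes; the branch above is one of them.

Unsatisfiable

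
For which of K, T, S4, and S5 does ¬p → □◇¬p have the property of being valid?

S5

S5-tableau for the negation ¬(¬p → □◇¬p):
1. ¬(¬p → □◇¬p), w0
2. ¬p, w0
3. ¬□◇¬p, w0
4. ¬◇¬p, w1
5. p, w0
Accessibility: w0Rw0, w0Rw1, w1Rw0, w1Rw1
Branch closes: p and ¬p both at w0.
Every branch closes (one shown): valid in S5.
S4-tableau for the negation ¬(¬p → □◇¬p):
1. ¬(¬p → □◇¬p), w0
2. ¬p, w0
3. ¬□◇¬p, w0
4. ¬◇¬p, w1
5. p, w1
Accessibility: w0Rw0, w0Rw1, w1Rw1
Complete open branch: countermodel on an S4-frame, so not valid in S4, nor in K, T (the same frame is also a K-frame and a T-frame).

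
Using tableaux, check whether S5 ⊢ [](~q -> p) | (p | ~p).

Tableau for the negation ~([](~q -> p) | (p | ~p)):
1. ~([](~q -> p) | (p | ~p)), 0
2. ~[](~q -> p), 0   [~|-rule on 1]
3. ~(p | ~p), 0   [~|-rule on 1]
4. ~p, 0   [~|-rule on 3]
5. p, 0   [~|-rule on 3]
Accessibility: 0R0
Branch closes: p and ~p both at 0.
Every branch of the negation's tableau closes; the branch above is one of them.

Valid in S5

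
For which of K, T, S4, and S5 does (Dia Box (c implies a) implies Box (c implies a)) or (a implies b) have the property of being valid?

S4-tableau for the negation not ((Dia Box (c implies a) implies Box (c implies a)) or (a implies b)):
1. not ((Dia Box (c implies a) implies Box (c implies a)) or (a implies b)), 0
2. not (Dia Box (c implies a) implies Box (c implies a)), 0
3. not (a implies b), 0
4. Dia Box (c implies a), 0
5. not Box (c implies a), 0
6. a, 0
7. not b, 0
8. Box (c implies a), 1
9. c implies a, 1
10. a, 1
11. not (c implies a), 2
12. c, 2
13. not a, 2
Accessibility: 0R0, 0R1, 0R2, 1R1, 2R2
Complete open branch: countermodel on an S4-frame, so not valid in S4, nor in K, T (the same frame is also a K-frame and a T-frame).
S5-tableau for the negation not ((Dia Box (c implies a) implies Box (c implies a)) or (a implies b)):
1. not ((Dia Box (c implies a) implies Box (c implies a)) or (a implies b)), 0
2. not (Dia Box (c implies a) implies Box (c implies a)), 0
3. not (a implies b), 0
4. Dia Box (c implies a), 0
5. not Box (c implies a), 0
6. a, 0
7. not b, 0
8. Box (c implies a), 1
9. c implies a, 0
10. c implies a, 1
11. a, 1
12. not (c implies a), 2
13. c, 2
14. not a, 2
15. c implies a, 2
16. a, 2
Accessibility: 0R0, 0R1, 0R2, 1R0, 1R1, 1R2, 2R0, 2R1, 2R2
Branch closes: a and not a both at 2.
Every branch closes (one shown): valid in S5.

S5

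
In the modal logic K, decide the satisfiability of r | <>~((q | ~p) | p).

1. r | <>~((q | ~p) | p), 0
2. r, 0   [|-rule on 1 (branches; this branch)]

Yes, satisfiable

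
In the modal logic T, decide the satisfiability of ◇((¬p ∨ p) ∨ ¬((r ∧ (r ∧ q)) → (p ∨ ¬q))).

Satisfiable

1. ◇((¬p ∨ p) ∨ ¬((r ∧ (r ∧ q)) → (p ∨ ¬q))), u
2. (¬p ∨ p) ∨ ¬((r ∧ (r ∧ q)) → (p ∨ ¬q)), v
3. ¬((r ∧ (r ∧ q)) → (p ∨ ¬q)), v
4. r ∧ (r ∧ q), v
5. ¬(p ∨ ¬q), v
6. r, v
7. r ∧ q, v
8. ¬p, v
9. q, v
Accessibility: uRu, uRv, vRv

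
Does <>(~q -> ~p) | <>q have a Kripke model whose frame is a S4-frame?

1. <>(~q -> ~p) | <>q, u
2. <>q, u   [|-rule on 1 (branches; this branch)]
3. q, v   [<>-rule on 2: fresh world v, uRv]
Accessibility: uRu, uRv, vRv

Satisfiable (open branch found)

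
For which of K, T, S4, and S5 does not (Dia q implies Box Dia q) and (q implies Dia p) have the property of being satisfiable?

S4-tableau for the formula:
1. not (Dia q implies Box Dia q) and (q implies Dia p), u
2. not (Dia q implies Box Dia q), u   [and-rule on 1]
3. q implies Dia p, u   [and-rule on 1]
4. Dia q, u   [neg-implies-rule on 2]
5. not Box Dia q, u   [neg-implies-rule on 2]
6. Dia p, u   [implies-rule on 3 (branches; this branch)]
7. q, v   [Dia-rule on 4: fresh world v, uRv]
8. not Dia q, w   [neg-Box-rule on 5: fresh world w, uRw]
9. not q, w   [neg-Dia-rule on 8 via wRw]
10. p, x   [Dia-rule on 6: fresh world x, uRx]
Accessibility: uRu, uRv, uRw, uRx, vRv, wRw, xRx
Complete open branch: satisfiable in S4, hence also in K, T (this S4-model is also a K-model and a T-model).
S5-tableau for the formula:
1. not (Dia q implies Box Dia q) and (q implies Dia p), u
2. not (Dia q implies Box Dia q), u   [and-rule on 1]
3. q implies Dia p, u   [and-rule on 1]
4. Dia q, u   [neg-implies-rule on 2]
5. not Box Dia q, u   [neg-implies-rule on 2]
6. Dia p, u   [implies-rule on 3 (branches; this branch)]
7. q, v   [Dia-rule on 4: fresh world v, uRv]
8. not Dia q, w   [neg-Box-rule on 5: fresh world w, uRw]
9. not q, u   [neg-Dia-rule on 8 via wRu]
10. not q, v   [neg-Dia-rule on 8 via wRv]
Accessibility: uRu, uRv, uRw, vRu, vRv, vRw, wRu, wRv, wRw
Branch closes: q and not q both at v.
Every branch closes (one shown): unsatisfiable in S5.

K, T, S4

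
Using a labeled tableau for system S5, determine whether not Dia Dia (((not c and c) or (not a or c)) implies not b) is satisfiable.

1. not Dia Dia (((not c and c) or (not a or c)) implies not b), w0
2. not Dia (((not c and c) or (not a or c)) implies not b), w0   [neg-Dia-rule on 1 via w0Rw0]
3. not (((not c and c) or (not a or c)) implies not b), w0   [neg-Dia-rule on 2 via w0Rw0]
4. (not c and c) or (not a or c), w0   [neg-implies-rule on 3]
5. b, w0   [neg-implies-rule on 3]
6. not a or c, w0   [or-rule on 4 (branches; this branch)]
7. c, w0   [or-rule on 6 (branches; this branch)]
Accessibility: w0Rw0

Yes, satisfiable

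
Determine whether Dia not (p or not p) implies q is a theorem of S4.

Valid

Tableau for the negation not (Dia not (p or not p) implies q):
1. not (Dia not (p or not p) implies q), w0
2. Dia not (p or not p), w0
3. not q, w0
4. not (p or not p), w1
5. not p, w1
6. p, w1
Accessibility: w0Rw0, w0Rw1, w1Rw1
Branch closes: p and not p both at w1.
Every branch of the negation's tableau closes; the branch above is one of them.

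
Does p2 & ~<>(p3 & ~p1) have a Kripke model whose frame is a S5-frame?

Yes, satisfiable

1. p2 & ~<>(p3 & ~p1), w0
2. p2, w0   [&-rule on 1]
3. ~<>(p3 & ~p1), w0   [&-rule on 1]
4. ~(p3 & ~p1), w0   [~<>-rule on 3 via w0Rw0]
5. p1, w0   [~&-rule on 4 (branches; this branch)]
Accessibility: w0Rw0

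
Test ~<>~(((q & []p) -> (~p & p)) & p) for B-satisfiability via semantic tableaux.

1. ~<>~(((q & []p) -> (~p & p)) & p), 0
2. ((q & []p) -> (~p & p)) & p, 0
3. (q & []p) -> (~p & p), 0
4. p, 0
5. ~(q & []p), 0
6. ~q, 0
Accessibility: 0R0

Yes, satisfiable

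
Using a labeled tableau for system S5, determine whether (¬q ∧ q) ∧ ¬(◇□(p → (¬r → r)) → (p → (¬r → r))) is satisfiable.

1. (¬q ∧ q) ∧ ¬(◇□(p → (¬r → r)) → (p → (¬r → r))), 0
2. ¬q ∧ q, 0
3. ¬(◇□(p → (¬r → r)) → (p → (¬r → r))), 0
4. ¬q, 0
5. q, 0
Accessibility: 0R0
Branch closes: q and ¬q both at 0.
All branches of the tableau close; one closing branch shown above.

Unsatisfiable (every branch closes)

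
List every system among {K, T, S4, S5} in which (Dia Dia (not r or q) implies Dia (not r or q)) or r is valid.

T, S4, S5

K-tableau for the negation not ((Dia Dia (not r or q) implies Dia (not r or q)) or r):
1. not ((Dia Dia (not r or q) implies Dia (not r or q)) or r), 0
2. not (Dia Dia (not r or q) implies Dia (not r or q)), 0
3. not r, 0
4. Dia Dia (not r or q), 0
5. not Dia (not r or q), 0
6. Dia (not r or q), 1
7. not (not r or q), 1
8. r, 1
9. not q, 1
10. not r or q, 2
11. q, 2
Accessibility: 0R1, 1R2
Complete open branch: countermodel on a K-frame, so not valid in K.
T-tableau for the negation not ((Dia Dia (not r or q) implies Dia (not r or q)) or r):
1. not ((Dia Dia (not r or q) implies Dia (not r or q)) or r), 0
2. not (Dia Dia (not r or q) implies Dia (not r or q)), 0
3. not r, 0
4. Dia Dia (not r or q), 0
5. not Dia (not r or q), 0
6. not (not r or q), 0
7. r, 0
8. not q, 0
Accessibility: 0R0
Branch closes: r and not r both at 0.
Every branch closes (one shown): valid in T, hence also in S4, S5 (every theorem of T is a theorem of S4 and S5).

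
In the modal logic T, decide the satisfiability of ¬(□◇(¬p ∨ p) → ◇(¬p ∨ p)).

Unsatisfiable (every branch closes)

1. ¬(□◇(¬p ∨ p) → ◇(¬p ∨ p)), 0
2. □◇(¬p ∨ p), 0
3. ¬◇(¬p ∨ p), 0
4. ◇(¬p ∨ p), 0
5. ¬(¬p ∨ p), 0
6. p, 0
7. ¬p, 0
Accessibility: 0R0
Branch closes: p and ¬p both at 0.
All branches of the tableau close; one closing branch shown above.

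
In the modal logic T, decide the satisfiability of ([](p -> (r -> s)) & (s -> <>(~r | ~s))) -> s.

Yes, satisfiable

1. ([](p -> (r -> s)) & (s -> <>(~r | ~s))) -> s, u
2. s, u
Accessibility: uRu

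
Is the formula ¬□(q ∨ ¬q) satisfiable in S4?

1. ¬□(q ∨ ¬q), w0
2. ¬(q ∨ ¬q), w1   [¬□-rule on 1: fresh world w1, w0Rw1]
3. ¬q, w1   [¬∨-rule on 2]
4. q, w1   [¬∨-rule on 2]
Accessibility: w0Rw0, w0Rw1, w1Rw1
Branch closes: q and ¬q both at w1.
All branches of the tableau close; one closing branch shown above.

No, unsatisfiable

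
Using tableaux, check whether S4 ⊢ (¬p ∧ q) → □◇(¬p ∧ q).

Tableau for the negation ¬((¬p ∧ q) → □◇(¬p ∧ q)):
1. ¬((¬p ∧ q) → □◇(¬p ∧ q)), w0
2. ¬p ∧ q, w0
3. ¬□◇(¬p ∧ q), w0
4. ¬p, w0
5. q, w0
6. ¬◇(¬p ∧ q), w1
7. ¬(¬p ∧ q), w1
8. ¬q, w1
Accessibility: w0Rw0, w0Rw1, w1Rw1
The negation has an open branch (countermodel exists).

Not valid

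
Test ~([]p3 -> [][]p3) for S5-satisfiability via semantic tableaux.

1. ~([]p3 -> [][]p3), u
2. []p3, u
3. ~[][]p3, u
4. p3, u
5. ~[]p3, v
6. p3, v
7. ~p3, w
8. p3, w
Accessibility: uRu, uRv, uRw, vRu, vRv, vRw, wRu, wRv, wRw
Branch closes: p3 and ~p3 both at w.
All branches of the tableau close; one closing branch shown above.

Unsatisfiable (every branch closes)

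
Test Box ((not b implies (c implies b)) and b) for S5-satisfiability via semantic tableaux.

Yes, satisfiable

1. Box ((not b implies (c implies b)) and b), w0
2. (not b implies (c implies b)) and b, w0   [Box-rule on 1 via w0Rw0]
3. not b implies (c implies b), w0   [and-rule on 2]
4. b, w0   [and-rule on 2]
5. c implies b, w0   [implies-rule on 3 (branches; this branch)]
Accessibility: w0Rw0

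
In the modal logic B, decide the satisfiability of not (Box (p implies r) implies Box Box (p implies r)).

Satisfiable (open branch found)

1. not (Box (p implies r) implies Box Box (p implies r)), u
2. Box (p implies r), u
3. not Box Box (p implies r), u
4. p implies r, u
5. r, u
6. not Box (p implies r), v
7. p implies r, v
8. r, v
9. not (p implies r), w
10. p, w
11. not r, w
Accessibility: uRu, uRv, vRu, vRv, vRw, wRv, wRw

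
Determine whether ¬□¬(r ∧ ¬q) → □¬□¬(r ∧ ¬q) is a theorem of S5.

Valid in S5

Tableau for the negation ¬(¬□¬(r ∧ ¬q) → □¬□¬(r ∧ ¬q)):
1. ¬(¬□¬(r ∧ ¬q) → □¬□¬(r ∧ ¬q)), w0
2. ¬□¬(r ∧ ¬q), w0
3. ¬□¬□¬(r ∧ ¬q), w0
4. r ∧ ¬q, w1
5. r, w1
6. ¬q, w1
7. □¬(r ∧ ¬q), w2
8. ¬(r ∧ ¬q), w0
9. ¬(r ∧ ¬q), w1
10. ¬(r ∧ ¬q), w2
11. q, w0
12. q, w1
Accessibility: w0Rw0, w0Rw1, w0Rw2, w1Rw0, w1Rw1, w1Rw2, w2Rw0, w2Rw1, w2Rw2
Branch closes: q and ¬q both at w1.
Every branch of the negation's tableau closes; the branch above is one of them.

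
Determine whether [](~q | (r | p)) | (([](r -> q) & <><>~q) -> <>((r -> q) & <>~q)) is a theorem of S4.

Yes, valid

Tableau for the negation ~([](~q | (r | p)) | (([](r -> q) & <><>~q) -> <>((r -> q) & <>~q))):
1. ~([](~q | (r | p)) | (([](r -> q) & <><>~q) -> <>((r -> q) & <>~q))), u
2. ~[](~q | (r | p)), u
3. ~(([](r -> q) & <><>~q) -> <>((r -> q) & <>~q)), u
4. [](r -> q) & <><>~q, u
5. ~<>((r -> q) & <>~q), u
6. [](r -> q), u
7. <><>~q, u
8. ~((r -> q) & <>~q), u
9. r -> q, u
10. ~<>~q, u
11. q, u
12. ~(~q | (r | p)), v
13. q, v
14. ~(r | p), v
15. ~r, v
16. ~p, v
17. ~((r -> q) & <>~q), v
18. r -> q, v
19. ~<>~q, v
20. <>~q, w
21. ~((r -> q) & <>~q), w
22. r -> q, w
23. q, w
24. ~<>~q, w
25. ~q, x
26. ~((r -> q) & <>~q), x
27. r -> q, x
28. q, x
Accessibility: uRu, uRv, uRw, uRx, vRv, wRw, wRx, xRx
Branch closes: q and ~q both at x.
All branches of the negation close; one closing branch shown above.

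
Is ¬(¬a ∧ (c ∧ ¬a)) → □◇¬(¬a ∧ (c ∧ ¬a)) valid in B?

Tableau for the negation ¬(¬(¬a ∧ (c ∧ ¬a)) → □◇¬(¬a ∧ (c ∧ ¬a))):
1. ¬(¬(¬a ∧ (c ∧ ¬a)) → □◇¬(¬a ∧ (c ∧ ¬a))), u
2. ¬(¬a ∧ (c ∧ ¬a)), u
3. ¬□◇¬(¬a ∧ (c ∧ ¬a)), u
4. ¬(c ∧ ¬a), u
5. ¬c, u
6. ¬◇¬(¬a ∧ (c ∧ ¬a)), v
7. ¬a ∧ (c ∧ ¬a), u
8. ¬a, u
9. c ∧ ¬a, u
10. c, u
Accessibility: uRu, uRv, vRu, vRv
Branch closes: c and ¬c both at u.
Every branch of the negation's tableau closes; the branch above is one of them.

Valid in B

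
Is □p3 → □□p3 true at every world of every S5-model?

Tableau for the negation ¬(□p3 → □□p3):
1. ¬(□p3 → □□p3), u
2. □p3, u
3. ¬□□p3, u
4. p3, u
5. ¬□p3, v
6. p3, v
7. ¬p3, w
8. p3, w
Accessibility: uRu, uRv, uRw, vRu, vRv, vRw, wRu, wRv, wRw
Branch closes: p3 and ¬p3 both at w.
Every branch of the negation's tableau closes; the branch above is one of them.

Yes, valid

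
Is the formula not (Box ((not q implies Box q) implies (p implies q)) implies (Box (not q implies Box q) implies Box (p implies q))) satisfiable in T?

1. not (Box ((not q implies Box q) implies (p implies q)) implies (Box (not q implies Box q) implies Box (p implies q))), 0
2. Box ((not q implies Box q) implies (p implies q)), 0   [neg-implies-rule on 1]
3. not (Box (not q implies Box q) implies Box (p implies q)), 0   [neg-implies-rule on 1]
4. Box (not q implies Box q), 0   [neg-implies-rule on 3]
5. not Box (p implies q), 0   [neg-implies-rule on 3]
6. (not q implies Box q) implies (p implies q), 0   [Box-rule on 2 via 0R0]
7. not q implies Box q, 0   [Box-rule on 4 via 0R0]
8. p implies q, 0   [implies-rule on 6 (branches; this branch)]
9. q, 0   [implies-rule on 7 (branches; this branch)]
10. not (p implies q), 1   [neg-Box-rule on 5: fresh world 1, 0R1]
11. p, 1   [neg-implies-rule on 10]
12. not q, 1   [neg-implies-rule on 10]
13. (not q implies Box q) implies (p implies q), 1   [Box-rule on 2 via 0R1]
14. not q implies Box q, 1   [Box-rule on 4 via 0R1]
15. not (not q implies Box q), 1   [implies-rule on 13 (branches; this branch)]
16. not Box q, 1   [neg-implies-rule on 15]
17. Box q, 1   [implies-rule on 14 (branches; this branch)]
18. q, 1   [Box-rule on 17 via 1R1]
Accessibility: 0R0, 0R1, 1R1
Branch closes: q and not q both at 1.
All branches of the tableau close; one closing branch shown above.

Unsatisfiable (every branch closes)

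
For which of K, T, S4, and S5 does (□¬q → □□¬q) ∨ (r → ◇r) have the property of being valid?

T-tableau for the negation ¬((□¬q → □□¬q) ∨ (r → ◇r)):
1. ¬((□¬q → □□¬q) ∨ (r → ◇r)), u
2. ¬(□¬q → □□¬q), u   [¬∨-rule on 1]
3. ¬(r → ◇r), u   [¬∨-rule on 1]
4. □¬q, u   [¬→-rule on 2]
5. ¬□□¬q, u   [¬→-rule on 2]
6. r, u   [¬→-rule on 3]
7. ¬◇r, u   [¬→-rule on 3]
8. ¬q, u   [□-rule on 4 via uRu]
9. ¬r, u   [¬◇-rule on 7 via uRu]
Accessibility: uRu
Branch closes: r and ¬r both at u.
Every branch closes (one shown): valid in T, hence also in S4, S5 (every theorem of T is a theorem of S4 and S5).
K-tableau for the negation ¬((□¬q → □□¬q) ∨ (r → ◇r)):
1. ¬((□¬q → □□¬q) ∨ (r → ◇r)), u
2. ¬(□¬q → □□¬q), u   [¬∨-rule on 1]
3. ¬(r → ◇r), u   [¬∨-rule on 1]
4. □¬q, u   [¬→-rule on 2]
5. ¬□□¬q, u   [¬→-rule on 2]
6. r, u   [¬→-rule on 3]
7. ¬◇r, u   [¬→-rule on 3]
8. ¬□¬q, v   [¬□-rule on 5: fresh world v, uRv]
9. ¬q, v   [□-rule on 4 via uRv]
10. ¬r, v   [¬◇-rule on 7 via uRv]
11. q, w   [¬□-rule on 8: fresh world w, vRw]
Accessibility: uRv, vRw
Complete open branch: countermodel on a K-frame, so not valid in K.

T, S4, S5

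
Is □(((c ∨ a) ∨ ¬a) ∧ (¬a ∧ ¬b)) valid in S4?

Tableau for the negation ¬□(((c ∨ a) ∨ ¬a) ∧ (¬a ∧ ¬b)):
1. ¬□(((c ∨ a) ∨ ¬a) ∧ (¬a ∧ ¬b)), w0
2. ¬(((c ∨ a) ∨ ¬a) ∧ (¬a ∧ ¬b)), w1
3. ¬(¬a ∧ ¬b), w1
4. b, w1
Accessibility: w0Rw0, w0Rw1, w1Rw1
The negation has an open branch (countermodel exists).

No, not valid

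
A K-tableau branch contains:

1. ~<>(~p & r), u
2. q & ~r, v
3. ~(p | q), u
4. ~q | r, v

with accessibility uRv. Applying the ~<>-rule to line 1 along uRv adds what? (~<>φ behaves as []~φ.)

~<>φ behaves as []~φ: propagate the negated body to each accessible world.

~(~p & r), v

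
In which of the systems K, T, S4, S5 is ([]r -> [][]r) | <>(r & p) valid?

S4, S5

S4-tableau for the negation ~(([]r -> [][]r) | <>(r & p)):
1. ~(([]r -> [][]r) | <>(r & p)), 0
2. ~([]r -> [][]r), 0   [~|-rule on 1]
3. ~<>(r & p), 0   [~|-rule on 1]
4. []r, 0   [~->-rule on 2]
5. ~[][]r, 0   [~->-rule on 2]
6. ~(r & p), 0   [~<>-rule on 3 via 0R0]
7. r, 0   [[]-rule on 4 via 0R0]
8. ~p, 0   [~&-rule on 6 (branches; this branch)]
9. ~[]r, 1   [~[]-rule on 5: fresh world 1, 0R1]
10. ~(r & p), 1   [~<>-rule on 3 via 0R1]
11. r, 1   [[]-rule on 4 via 0R1]
12. ~p, 1   [~&-rule on 10 (branches; this branch)]
13. ~r, 2   [~[]-rule on 9: fresh world 2, 1R2]
14. ~(r & p), 2   [~<>-rule on 3 via 0R2]
15. r, 2   [[]-rule on 4 via 0R2]
Accessibility: 0R0, 0R1, 0R2, 1R1, 1R2, 2R2
Branch closes: r and ~r both at 2.
Every branch closes (one shown): valid in S4, hence also in S5 (every theorem of S4 is a theorem of S5).
T-tableau for the negation ~(([]r -> [][]r) | <>(r & p)):
1. ~(([]r -> [][]r) | <>(r & p)), 0
2. ~([]r -> [][]r), 0   [~|-rule on 1]
3. ~<>(r & p), 0   [~|-rule on 1]
4. []r, 0   [~->-rule on 2]
5. ~[][]r, 0   [~->-rule on 2]
6. ~(r & p), 0   [~<>-rule on 3 via 0R0]
7. r, 0   [[]-rule on 4 via 0R0]
8. ~p, 0   [~&-rule on 6 (branches; this branch)]
9. ~[]r, 1   [~[]-rule on 5: fresh world 1, 0R1]
10. ~(r & p), 1   [~<>-rule on 3 via 0R1]
11. r, 1   [[]-rule on 4 via 0R1]
12. ~p, 1   [~&-rule on 10 (branches; this branch)]
13. ~r, 2   [~[]-rule on 9: fresh world 2, 1R2]
Accessibility: 0R0, 0R1, 1R1, 1R2, 2R2
Complete open branch: countermodel on a T-frame, so not valid in T, nor in K (the same frame is also a K-frame).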